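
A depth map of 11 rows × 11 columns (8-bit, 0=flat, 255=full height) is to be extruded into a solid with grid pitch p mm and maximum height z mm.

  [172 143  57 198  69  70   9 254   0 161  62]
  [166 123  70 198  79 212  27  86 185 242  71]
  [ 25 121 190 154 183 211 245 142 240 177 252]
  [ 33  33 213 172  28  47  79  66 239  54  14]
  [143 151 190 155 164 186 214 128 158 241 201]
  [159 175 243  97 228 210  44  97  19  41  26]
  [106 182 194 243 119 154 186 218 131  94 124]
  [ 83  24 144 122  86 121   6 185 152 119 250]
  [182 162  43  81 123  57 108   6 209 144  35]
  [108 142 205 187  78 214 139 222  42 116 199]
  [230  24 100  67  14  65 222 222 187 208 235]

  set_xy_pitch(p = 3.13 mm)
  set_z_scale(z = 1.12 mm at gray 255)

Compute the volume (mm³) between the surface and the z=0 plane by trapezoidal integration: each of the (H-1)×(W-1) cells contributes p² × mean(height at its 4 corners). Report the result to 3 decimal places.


585.772

height_mm = gray/255 × 1.12; cell vol = 3.13² × mean(4 corners)
unit = 3.13² × 1.12 / (4×255) = 0.0107574 mm³ per gray-sum
row 0: Σ corner-gray over 10 cells = 4837  → 52.0334
row 1: Σ corner-gray over 10 cells = 6284  → 67.5994
row 2: Σ corner-gray over 10 cells = 5512  → 59.2947
row 3: Σ corner-gray over 10 cells = 5427  → 58.3803
row 4: Σ corner-gray over 10 cells = 6011  → 64.6626
row 5: Σ corner-gray over 10 cells = 5765  → 62.0163
row 6: Σ corner-gray over 10 cells = 5523  → 59.4130
row 7: Σ corner-gray over 10 cells = 4334  → 46.6225
row 8: Σ corner-gray over 10 cells = 5080  → 54.6475
row 9: Σ corner-gray over 10 cells = 5680  → 61.1019
Σ rows: total corner-gray = 54453  → 585.7716 mm³


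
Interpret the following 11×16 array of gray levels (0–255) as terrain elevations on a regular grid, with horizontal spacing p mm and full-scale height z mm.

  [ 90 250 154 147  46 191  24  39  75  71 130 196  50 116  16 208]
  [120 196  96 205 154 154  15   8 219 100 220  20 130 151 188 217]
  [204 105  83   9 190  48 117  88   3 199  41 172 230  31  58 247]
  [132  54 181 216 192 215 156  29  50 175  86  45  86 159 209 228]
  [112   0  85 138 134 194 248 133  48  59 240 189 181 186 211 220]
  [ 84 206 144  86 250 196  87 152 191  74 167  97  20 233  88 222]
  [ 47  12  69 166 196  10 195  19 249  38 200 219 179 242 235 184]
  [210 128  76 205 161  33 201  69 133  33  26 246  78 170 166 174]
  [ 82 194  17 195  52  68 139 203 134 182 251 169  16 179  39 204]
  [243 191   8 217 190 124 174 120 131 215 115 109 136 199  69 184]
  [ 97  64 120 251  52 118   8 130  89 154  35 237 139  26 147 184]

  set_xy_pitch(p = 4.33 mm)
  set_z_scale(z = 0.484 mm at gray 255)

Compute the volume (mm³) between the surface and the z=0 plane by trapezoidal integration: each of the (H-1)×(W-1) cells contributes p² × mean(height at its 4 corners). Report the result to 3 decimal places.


709.917

height_mm = gray/255 × 0.484; cell vol = 4.33² × mean(4 corners)
unit = 4.33² × 0.484 / (4×255) = 0.00889654 mm³ per gray-sum
row 0: Σ corner-gray over 15 cells = 7357  → 65.4518
row 1: Σ corner-gray over 15 cells = 7248  → 64.4821
row 2: Σ corner-gray over 15 cells = 7265  → 64.6333
row 3: Σ corner-gray over 15 cells = 8490  → 75.5316
row 4: Σ corner-gray over 15 cells = 8712  → 77.5066
row 5: Σ corner-gray over 15 cells = 8577  → 76.3056
row 6: Σ corner-gray over 15 cells = 8123  → 72.2666
row 7: Σ corner-gray over 15 cells = 7796  → 69.3574
row 8: Σ corner-gray over 15 cells = 8385  → 74.5975
row 9: Σ corner-gray over 15 cells = 7844  → 69.7844
Σ rows: total corner-gray = 79797  → 709.9170 mm³


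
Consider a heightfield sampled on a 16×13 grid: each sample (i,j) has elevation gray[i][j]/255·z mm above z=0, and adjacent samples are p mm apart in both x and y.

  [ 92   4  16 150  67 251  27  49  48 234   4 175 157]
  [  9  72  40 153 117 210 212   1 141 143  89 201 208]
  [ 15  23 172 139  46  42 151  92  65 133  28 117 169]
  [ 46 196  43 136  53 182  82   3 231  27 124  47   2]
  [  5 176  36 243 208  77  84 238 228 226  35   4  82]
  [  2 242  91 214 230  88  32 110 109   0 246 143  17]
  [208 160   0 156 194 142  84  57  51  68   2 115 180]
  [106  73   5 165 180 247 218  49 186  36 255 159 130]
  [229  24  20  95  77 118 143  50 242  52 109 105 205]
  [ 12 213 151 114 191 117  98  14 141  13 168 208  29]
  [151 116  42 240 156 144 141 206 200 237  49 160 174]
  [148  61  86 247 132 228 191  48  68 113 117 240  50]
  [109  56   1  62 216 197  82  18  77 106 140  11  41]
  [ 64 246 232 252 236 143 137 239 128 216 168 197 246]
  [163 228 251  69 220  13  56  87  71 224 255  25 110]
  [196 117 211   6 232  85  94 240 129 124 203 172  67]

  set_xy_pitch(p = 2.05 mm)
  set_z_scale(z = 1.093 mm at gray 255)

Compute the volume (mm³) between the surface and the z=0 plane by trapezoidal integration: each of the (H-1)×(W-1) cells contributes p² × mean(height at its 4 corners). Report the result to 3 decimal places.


403.835

height_mm = gray/255 × 1.093; cell vol = 2.05² × mean(4 corners)
unit = 2.05² × 1.093 / (4×255) = 0.00450327 mm³ per gray-sum
row 0: Σ corner-gray over 12 cells = 5274  → 23.7502
row 1: Σ corner-gray over 12 cells = 5175  → 23.3044
row 2: Σ corner-gray over 12 cells = 4496  → 20.2467
row 3: Σ corner-gray over 12 cells = 5493  → 24.7364
row 4: Σ corner-gray over 12 cells = 6226  → 28.0373
row 5: Σ corner-gray over 12 cells = 5475  → 24.6554
row 6: Σ corner-gray over 12 cells = 5828  → 26.2450
row 7: Σ corner-gray over 12 cells = 5886  → 26.5062
row 8: Σ corner-gray over 12 cells = 5401  → 24.3221
row 9: Σ corner-gray over 12 cells = 6604  → 29.7396
row 10: Σ corner-gray over 12 cells = 6967  → 31.3743
row 11: Σ corner-gray over 12 cells = 5342  → 24.0565
row 12: Σ corner-gray over 12 cells = 6780  → 30.5322
row 13: Σ corner-gray over 12 cells = 7969  → 35.8865
row 14: Σ corner-gray over 12 cells = 6760  → 30.4421
Σ rows: total corner-gray = 89676  → 403.8350 mm³


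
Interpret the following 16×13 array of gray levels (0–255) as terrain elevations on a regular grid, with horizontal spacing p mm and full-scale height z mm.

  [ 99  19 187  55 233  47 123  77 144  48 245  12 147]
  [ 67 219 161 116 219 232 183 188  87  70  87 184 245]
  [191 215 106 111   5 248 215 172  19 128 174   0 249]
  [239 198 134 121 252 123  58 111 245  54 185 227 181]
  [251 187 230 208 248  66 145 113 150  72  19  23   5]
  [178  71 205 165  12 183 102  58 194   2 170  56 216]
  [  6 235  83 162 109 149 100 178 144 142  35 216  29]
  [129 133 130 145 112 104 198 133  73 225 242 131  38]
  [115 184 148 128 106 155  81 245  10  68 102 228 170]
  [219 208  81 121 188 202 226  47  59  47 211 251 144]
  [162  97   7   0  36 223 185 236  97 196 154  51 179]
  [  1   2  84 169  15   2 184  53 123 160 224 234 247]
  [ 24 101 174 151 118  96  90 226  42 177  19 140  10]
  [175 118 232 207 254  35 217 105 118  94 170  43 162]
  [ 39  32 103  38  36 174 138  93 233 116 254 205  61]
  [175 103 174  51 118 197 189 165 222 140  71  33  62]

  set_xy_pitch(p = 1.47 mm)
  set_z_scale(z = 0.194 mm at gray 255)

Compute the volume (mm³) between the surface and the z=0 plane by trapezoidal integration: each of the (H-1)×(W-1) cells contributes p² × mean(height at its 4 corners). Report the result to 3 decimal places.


39.448

height_mm = gray/255 × 0.194; cell vol = 1.47² × mean(4 corners)
unit = 1.47² × 0.194 / (4×255) = 0.000410995 mm³ per gray-sum
row 0: Σ corner-gray over 12 cells = 6430  → 2.6427
row 1: Σ corner-gray over 12 cells = 7030  → 2.8893
row 2: Σ corner-gray over 12 cells = 7062  → 2.9024
row 3: Σ corner-gray over 12 cells = 7014  → 2.8827
row 4: Σ corner-gray over 12 cells = 6008  → 2.4693
row 5: Σ corner-gray over 12 cells = 5971  → 2.4540
row 6: Σ corner-gray over 12 cells = 6560  → 2.6961
row 7: Σ corner-gray over 12 cells = 6614  → 2.7183
row 8: Σ corner-gray over 12 cells = 6840  → 2.8112
row 9: Σ corner-gray over 12 cells = 6550  → 2.6920
row 10: Σ corner-gray over 12 cells = 5653  → 2.3234
row 11: Σ corner-gray over 12 cells = 5450  → 2.2399
row 12: Σ corner-gray over 12 cells = 6225  → 2.5584
row 13: Σ corner-gray over 12 cells = 6467  → 2.6579
row 14: Σ corner-gray over 12 cells = 6107  → 2.5099
Σ rows: total corner-gray = 95981  → 39.4477 mm³


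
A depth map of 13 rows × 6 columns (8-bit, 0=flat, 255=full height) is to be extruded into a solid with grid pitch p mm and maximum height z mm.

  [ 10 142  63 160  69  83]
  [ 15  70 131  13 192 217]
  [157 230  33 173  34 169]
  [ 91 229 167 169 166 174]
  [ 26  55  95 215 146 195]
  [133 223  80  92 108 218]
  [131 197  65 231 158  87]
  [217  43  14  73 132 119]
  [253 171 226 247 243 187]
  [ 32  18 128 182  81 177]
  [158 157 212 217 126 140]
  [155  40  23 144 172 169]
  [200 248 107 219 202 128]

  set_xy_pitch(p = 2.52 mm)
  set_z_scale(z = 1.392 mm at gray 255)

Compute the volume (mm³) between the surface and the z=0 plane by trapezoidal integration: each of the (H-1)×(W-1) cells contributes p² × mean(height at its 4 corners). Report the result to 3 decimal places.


285.689

height_mm = gray/255 × 1.392; cell vol = 2.52² × mean(4 corners)
unit = 2.52² × 1.392 / (4×255) = 0.00866643 mm³ per gray-sum
row 0: Σ corner-gray over 5 cells = 2005  → 17.3762
row 1: Σ corner-gray over 5 cells = 2310  → 20.0194
row 2: Σ corner-gray over 5 cells = 2993  → 25.9386
row 3: Σ corner-gray over 5 cells = 2970  → 25.7393
row 4: Σ corner-gray over 5 cells = 2600  → 22.5327
row 5: Σ corner-gray over 5 cells = 2877  → 24.9333
row 6: Σ corner-gray over 5 cells = 2380  → 20.6261
row 7: Σ corner-gray over 5 cells = 3074  → 26.6406
row 8: Σ corner-gray over 5 cells = 3241  → 28.0879
row 9: Σ corner-gray over 5 cells = 2749  → 23.8240
row 10: Σ corner-gray over 5 cells = 2804  → 24.3007
row 11: Σ corner-gray over 5 cells = 2962  → 25.6700
Σ rows: total corner-gray = 32965  → 285.6888 mm³


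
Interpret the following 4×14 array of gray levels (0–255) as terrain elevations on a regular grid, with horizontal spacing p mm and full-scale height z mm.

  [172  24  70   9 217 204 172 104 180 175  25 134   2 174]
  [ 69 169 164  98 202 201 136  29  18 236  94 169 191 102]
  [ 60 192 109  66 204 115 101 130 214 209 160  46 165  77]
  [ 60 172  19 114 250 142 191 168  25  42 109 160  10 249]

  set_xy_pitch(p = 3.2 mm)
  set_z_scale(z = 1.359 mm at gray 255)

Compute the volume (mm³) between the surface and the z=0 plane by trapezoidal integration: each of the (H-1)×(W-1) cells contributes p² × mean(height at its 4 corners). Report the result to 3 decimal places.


278.037

height_mm = gray/255 × 1.359; cell vol = 3.2² × mean(4 corners)
unit = 3.2² × 1.359 / (4×255) = 0.0136433 mm³ per gray-sum
row 0: Σ corner-gray over 13 cells = 6563  → 89.5409
row 1: Σ corner-gray over 13 cells = 7144  → 97.4677
row 2: Σ corner-gray over 13 cells = 6672  → 91.0281
Σ rows: total corner-gray = 20379  → 278.0367 mm³


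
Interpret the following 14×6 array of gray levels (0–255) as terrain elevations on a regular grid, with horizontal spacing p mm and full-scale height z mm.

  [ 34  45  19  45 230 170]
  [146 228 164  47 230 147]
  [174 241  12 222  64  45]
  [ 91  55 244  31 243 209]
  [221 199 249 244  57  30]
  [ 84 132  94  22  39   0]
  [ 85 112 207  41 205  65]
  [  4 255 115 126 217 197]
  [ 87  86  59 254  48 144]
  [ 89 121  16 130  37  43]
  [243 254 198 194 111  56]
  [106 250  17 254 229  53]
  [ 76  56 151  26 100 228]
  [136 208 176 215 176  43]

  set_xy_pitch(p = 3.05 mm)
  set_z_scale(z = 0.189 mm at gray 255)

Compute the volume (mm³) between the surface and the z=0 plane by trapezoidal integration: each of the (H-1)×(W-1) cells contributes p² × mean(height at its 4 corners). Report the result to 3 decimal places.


height_mm = gray/255 × 0.189; cell vol = 3.05² × mean(4 corners)
unit = 3.05² × 0.189 / (4×255) = 0.0017237 mm³ per gray-sum
row 0: Σ corner-gray over 5 cells = 2513  → 4.3317
row 1: Σ corner-gray over 5 cells = 2928  → 5.0470
row 2: Σ corner-gray over 5 cells = 2743  → 4.7281
row 3: Σ corner-gray over 5 cells = 3195  → 5.5072
row 4: Σ corner-gray over 5 cells = 2407  → 4.1489
row 5: Σ corner-gray over 5 cells = 1938  → 3.3405
row 6: Σ corner-gray over 5 cells = 2907  → 5.0108
row 7: Σ corner-gray over 5 cells = 2752  → 4.7436
row 8: Σ corner-gray over 5 cells = 1865  → 3.2147
row 9: Σ corner-gray over 5 cells = 2553  → 4.4006
row 10: Σ corner-gray over 5 cells = 3472  → 5.9847
row 11: Σ corner-gray over 5 cells = 2629  → 4.5316
row 12: Σ corner-gray over 5 cells = 2699  → 4.6523
Σ rows: total corner-gray = 34601  → 59.6417 mm³

59.642


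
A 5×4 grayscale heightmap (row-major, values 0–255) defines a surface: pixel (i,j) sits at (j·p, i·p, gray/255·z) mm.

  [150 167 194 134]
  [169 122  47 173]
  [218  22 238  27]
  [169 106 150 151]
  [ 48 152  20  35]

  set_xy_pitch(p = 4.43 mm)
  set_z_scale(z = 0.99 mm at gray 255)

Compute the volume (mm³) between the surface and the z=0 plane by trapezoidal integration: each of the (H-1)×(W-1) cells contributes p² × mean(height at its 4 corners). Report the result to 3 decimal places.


114.039

height_mm = gray/255 × 0.99; cell vol = 4.43² × mean(4 corners)
unit = 4.43² × 0.99 / (4×255) = 0.0190477 mm³ per gray-sum
row 0: Σ corner-gray over 3 cells = 1686  → 32.1144
row 1: Σ corner-gray over 3 cells = 1445  → 27.5239
row 2: Σ corner-gray over 3 cells = 1597  → 30.4192
row 3: Σ corner-gray over 3 cells = 1259  → 23.9811
Σ rows: total corner-gray = 5987  → 114.0386 mm³


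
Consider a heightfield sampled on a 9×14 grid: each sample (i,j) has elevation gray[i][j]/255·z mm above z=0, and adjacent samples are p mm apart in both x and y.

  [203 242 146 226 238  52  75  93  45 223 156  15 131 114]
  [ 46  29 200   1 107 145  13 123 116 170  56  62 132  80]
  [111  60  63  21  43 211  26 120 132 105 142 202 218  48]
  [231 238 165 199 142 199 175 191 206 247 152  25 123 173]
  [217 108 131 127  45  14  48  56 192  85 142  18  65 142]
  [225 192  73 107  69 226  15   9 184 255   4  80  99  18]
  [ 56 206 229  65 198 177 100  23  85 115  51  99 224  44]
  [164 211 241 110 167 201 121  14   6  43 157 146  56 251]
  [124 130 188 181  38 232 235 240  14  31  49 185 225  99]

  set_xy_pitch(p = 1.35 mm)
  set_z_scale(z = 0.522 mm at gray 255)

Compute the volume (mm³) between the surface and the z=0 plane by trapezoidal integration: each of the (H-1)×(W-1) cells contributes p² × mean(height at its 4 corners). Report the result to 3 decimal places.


47.310

height_mm = gray/255 × 0.522; cell vol = 1.35² × mean(4 corners)
unit = 1.35² × 0.522 / (4×255) = 0.000932691 mm³ per gray-sum
row 0: Σ corner-gray over 13 cells = 6035  → 5.6288
row 1: Σ corner-gray over 13 cells = 5279  → 4.9237
row 2: Σ corner-gray over 13 cells = 7373  → 6.8767
row 3: Σ corner-gray over 13 cells = 6949  → 6.4813
row 4: Σ corner-gray over 13 cells = 5290  → 4.9339
row 5: Σ corner-gray over 13 cells = 6113  → 5.7015
row 6: Σ corner-gray over 13 cells = 6605  → 6.1604
row 7: Σ corner-gray over 13 cells = 7080  → 6.6035
Σ rows: total corner-gray = 50724  → 47.3098 mm³


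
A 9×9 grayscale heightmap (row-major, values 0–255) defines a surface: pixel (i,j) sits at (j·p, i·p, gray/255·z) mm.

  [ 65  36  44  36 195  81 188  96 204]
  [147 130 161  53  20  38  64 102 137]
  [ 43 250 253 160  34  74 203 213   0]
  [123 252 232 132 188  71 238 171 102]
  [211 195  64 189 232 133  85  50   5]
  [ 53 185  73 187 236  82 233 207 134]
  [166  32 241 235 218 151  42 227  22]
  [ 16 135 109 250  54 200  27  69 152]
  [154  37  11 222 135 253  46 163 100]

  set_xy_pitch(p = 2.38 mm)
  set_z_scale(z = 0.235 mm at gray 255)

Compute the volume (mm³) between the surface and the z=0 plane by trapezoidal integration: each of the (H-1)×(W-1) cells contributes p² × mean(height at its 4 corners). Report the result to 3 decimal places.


height_mm = gray/255 × 0.235; cell vol = 2.38² × mean(4 corners)
unit = 2.38² × 0.235 / (4×255) = 0.00130503 mm³ per gray-sum
row 0: Σ corner-gray over 8 cells = 3041  → 3.9686
row 1: Σ corner-gray over 8 cells = 3837  → 5.0074
row 2: Σ corner-gray over 8 cells = 5210  → 6.7992
row 3: Σ corner-gray over 8 cells = 4905  → 6.4012
row 4: Σ corner-gray over 8 cells = 4705  → 6.1402
row 5: Σ corner-gray over 8 cells = 5073  → 6.6204
row 6: Σ corner-gray over 8 cells = 4336  → 5.6586
row 7: Σ corner-gray over 8 cells = 3844  → 5.0165
Σ rows: total corner-gray = 34951  → 45.6122 mm³

45.612


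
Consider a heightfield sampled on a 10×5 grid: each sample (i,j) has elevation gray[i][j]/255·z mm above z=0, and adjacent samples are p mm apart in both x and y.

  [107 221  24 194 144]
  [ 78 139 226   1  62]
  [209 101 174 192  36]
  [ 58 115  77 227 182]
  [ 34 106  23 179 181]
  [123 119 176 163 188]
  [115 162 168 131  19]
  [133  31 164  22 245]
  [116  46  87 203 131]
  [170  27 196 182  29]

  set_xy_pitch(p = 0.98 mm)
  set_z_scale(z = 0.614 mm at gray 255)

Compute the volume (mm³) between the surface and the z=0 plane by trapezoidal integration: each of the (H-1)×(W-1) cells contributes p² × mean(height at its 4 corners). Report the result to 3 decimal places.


height_mm = gray/255 × 0.614; cell vol = 0.98² × mean(4 corners)
unit = 0.98² × 0.614 / (4×255) = 0.000578123 mm³ per gray-sum
row 0: Σ corner-gray over 4 cells = 2001  → 1.1568
row 1: Σ corner-gray over 4 cells = 2051  → 1.1857
row 2: Σ corner-gray over 4 cells = 2257  → 1.3048
row 3: Σ corner-gray over 4 cells = 1909  → 1.1036
row 4: Σ corner-gray over 4 cells = 2058  → 1.1898
row 5: Σ corner-gray over 4 cells = 2283  → 1.3199
row 6: Σ corner-gray over 4 cells = 1868  → 1.0799
row 7: Σ corner-gray over 4 cells = 1731  → 1.0007
row 8: Σ corner-gray over 4 cells = 1928  → 1.1146
Σ rows: total corner-gray = 18086  → 10.4559 mm³

10.456


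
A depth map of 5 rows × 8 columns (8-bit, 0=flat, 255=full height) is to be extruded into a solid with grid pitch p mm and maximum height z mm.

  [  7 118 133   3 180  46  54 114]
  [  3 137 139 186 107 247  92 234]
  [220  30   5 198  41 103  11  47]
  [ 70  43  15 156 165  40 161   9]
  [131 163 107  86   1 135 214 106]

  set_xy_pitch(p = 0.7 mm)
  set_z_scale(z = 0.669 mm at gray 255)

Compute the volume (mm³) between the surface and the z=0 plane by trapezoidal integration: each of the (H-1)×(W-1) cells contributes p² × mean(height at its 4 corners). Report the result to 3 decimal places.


height_mm = gray/255 × 0.669; cell vol = 0.7² × mean(4 corners)
unit = 0.7² × 0.669 / (4×255) = 0.000321382 mm³ per gray-sum
row 0: Σ corner-gray over 7 cells = 3242  → 1.0419
row 1: Σ corner-gray over 7 cells = 3096  → 0.9950
row 2: Σ corner-gray over 7 cells = 2282  → 0.7334
row 3: Σ corner-gray over 7 cells = 2888  → 0.9282
Σ rows: total corner-gray = 11508  → 3.6985 mm³

3.698


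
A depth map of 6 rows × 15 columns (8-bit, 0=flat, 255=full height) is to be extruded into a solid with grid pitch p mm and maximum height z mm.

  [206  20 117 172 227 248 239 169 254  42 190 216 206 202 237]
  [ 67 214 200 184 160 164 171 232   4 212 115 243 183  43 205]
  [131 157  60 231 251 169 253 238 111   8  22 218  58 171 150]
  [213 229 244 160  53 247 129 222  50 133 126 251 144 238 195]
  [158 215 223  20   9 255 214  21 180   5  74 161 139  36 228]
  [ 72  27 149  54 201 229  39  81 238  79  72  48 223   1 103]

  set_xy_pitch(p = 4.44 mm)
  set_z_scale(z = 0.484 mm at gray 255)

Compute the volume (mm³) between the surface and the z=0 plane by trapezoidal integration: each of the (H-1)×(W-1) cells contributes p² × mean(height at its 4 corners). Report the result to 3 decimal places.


height_mm = gray/255 × 0.484; cell vol = 4.44² × mean(4 corners)
unit = 4.44² × 0.484 / (4×255) = 0.0093543 mm³ per gray-sum
row 0: Σ corner-gray over 14 cells = 9569  → 89.5113
row 1: Σ corner-gray over 14 cells = 8697  → 81.3543
row 2: Σ corner-gray over 14 cells = 9035  → 84.5161
row 3: Σ corner-gray over 14 cells = 8350  → 78.1084
row 4: Σ corner-gray over 14 cells = 6547  → 61.2426
Σ rows: total corner-gray = 42198  → 394.7326 mm³

394.733


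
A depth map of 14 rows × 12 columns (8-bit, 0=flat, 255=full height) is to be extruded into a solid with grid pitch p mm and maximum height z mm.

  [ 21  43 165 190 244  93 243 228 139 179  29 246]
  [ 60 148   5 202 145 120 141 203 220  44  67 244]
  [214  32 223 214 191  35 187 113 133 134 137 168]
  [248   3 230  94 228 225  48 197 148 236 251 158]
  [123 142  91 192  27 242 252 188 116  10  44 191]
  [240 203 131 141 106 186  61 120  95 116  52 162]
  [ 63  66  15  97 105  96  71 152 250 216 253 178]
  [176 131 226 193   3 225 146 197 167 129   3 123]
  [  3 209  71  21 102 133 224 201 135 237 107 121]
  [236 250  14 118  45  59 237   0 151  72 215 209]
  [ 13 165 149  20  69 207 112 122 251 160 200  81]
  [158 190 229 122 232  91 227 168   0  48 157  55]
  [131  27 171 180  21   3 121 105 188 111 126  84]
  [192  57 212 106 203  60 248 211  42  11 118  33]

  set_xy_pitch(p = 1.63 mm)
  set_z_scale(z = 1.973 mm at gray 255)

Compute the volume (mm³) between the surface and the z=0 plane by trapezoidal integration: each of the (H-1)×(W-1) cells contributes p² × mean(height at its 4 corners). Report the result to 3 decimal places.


399.548

height_mm = gray/255 × 1.973; cell vol = 1.63² × mean(4 corners)
unit = 1.63² × 1.973 / (4×255) = 0.00513928 mm³ per gray-sum
row 0: Σ corner-gray over 11 cells = 6267  → 32.2079
row 1: Σ corner-gray over 11 cells = 6074  → 31.2160
row 2: Σ corner-gray over 11 cells = 6906  → 35.4919
row 3: Σ corner-gray over 11 cells = 6648  → 34.1659
row 4: Σ corner-gray over 11 cells = 5746  → 29.5303
row 5: Σ corner-gray over 11 cells = 5707  → 29.3299
row 6: Σ corner-gray over 11 cells = 6022  → 30.9487
row 7: Σ corner-gray over 11 cells = 6143  → 31.5706
row 8: Σ corner-gray over 11 cells = 5771  → 29.6588
row 9: Σ corner-gray over 11 cells = 5771  → 29.6588
row 10: Σ corner-gray over 11 cells = 6145  → 31.5809
row 11: Σ corner-gray over 11 cells = 5462  → 28.0707
row 12: Σ corner-gray over 11 cells = 5082  → 26.1178
Σ rows: total corner-gray = 77744  → 399.5480 mm³


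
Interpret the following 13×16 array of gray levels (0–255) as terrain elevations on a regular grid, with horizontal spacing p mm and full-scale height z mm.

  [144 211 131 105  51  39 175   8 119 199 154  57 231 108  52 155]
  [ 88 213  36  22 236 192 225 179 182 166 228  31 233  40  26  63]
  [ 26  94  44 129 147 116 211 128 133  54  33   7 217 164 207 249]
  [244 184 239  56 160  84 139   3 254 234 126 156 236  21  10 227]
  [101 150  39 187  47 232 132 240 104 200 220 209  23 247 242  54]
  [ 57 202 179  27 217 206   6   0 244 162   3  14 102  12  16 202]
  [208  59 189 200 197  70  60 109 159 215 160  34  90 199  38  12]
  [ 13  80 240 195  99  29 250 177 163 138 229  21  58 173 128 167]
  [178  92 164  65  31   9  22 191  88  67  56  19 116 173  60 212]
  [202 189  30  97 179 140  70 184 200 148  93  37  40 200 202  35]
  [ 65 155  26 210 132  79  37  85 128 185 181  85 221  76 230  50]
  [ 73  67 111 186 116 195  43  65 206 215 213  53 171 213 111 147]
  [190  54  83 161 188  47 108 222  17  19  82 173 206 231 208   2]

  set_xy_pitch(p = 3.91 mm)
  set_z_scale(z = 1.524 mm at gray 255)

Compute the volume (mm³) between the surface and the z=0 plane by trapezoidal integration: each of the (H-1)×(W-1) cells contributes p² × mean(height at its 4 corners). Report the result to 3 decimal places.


height_mm = gray/255 × 1.524; cell vol = 3.91² × mean(4 corners)
unit = 3.91² × 1.524 / (4×255) = 0.0228422 mm³ per gray-sum
row 0: Σ corner-gray over 15 cells = 7748  → 176.9815
row 1: Σ corner-gray over 15 cells = 7812  → 178.4434
row 2: Σ corner-gray over 15 cells = 7918  → 180.8647
row 3: Σ corner-gray over 15 cells = 8974  → 204.9861
row 4: Σ corner-gray over 15 cells = 7738  → 176.7531
row 5: Σ corner-gray over 15 cells = 6817  → 155.7154
row 6: Σ corner-gray over 15 cells = 7918  → 180.8647
row 7: Σ corner-gray over 15 cells = 6836  → 156.1494
row 8: Σ corner-gray over 15 cells = 6551  → 149.6394
row 9: Σ corner-gray over 15 cells = 7630  → 174.2861
row 10: Σ corner-gray over 15 cells = 7925  → 181.0246
row 11: Σ corner-gray over 15 cells = 7940  → 181.3672
Σ rows: total corner-gray = 91807  → 2097.0757 mm³

2097.076


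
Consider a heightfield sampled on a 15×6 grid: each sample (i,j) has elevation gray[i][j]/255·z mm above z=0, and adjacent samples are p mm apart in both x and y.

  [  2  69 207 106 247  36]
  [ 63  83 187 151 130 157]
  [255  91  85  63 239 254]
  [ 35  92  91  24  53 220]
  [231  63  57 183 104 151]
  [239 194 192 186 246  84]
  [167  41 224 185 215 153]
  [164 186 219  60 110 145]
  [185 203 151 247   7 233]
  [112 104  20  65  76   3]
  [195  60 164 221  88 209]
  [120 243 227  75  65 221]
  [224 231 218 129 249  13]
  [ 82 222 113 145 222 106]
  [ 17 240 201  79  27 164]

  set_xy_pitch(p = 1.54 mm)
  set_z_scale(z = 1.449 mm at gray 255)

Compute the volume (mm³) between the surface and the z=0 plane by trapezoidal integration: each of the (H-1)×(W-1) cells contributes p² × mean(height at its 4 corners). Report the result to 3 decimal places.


134.119

height_mm = gray/255 × 1.449; cell vol = 1.54² × mean(4 corners)
unit = 1.54² × 1.449 / (4×255) = 0.00336907 mm³ per gray-sum
row 0: Σ corner-gray over 5 cells = 2618  → 8.8202
row 1: Σ corner-gray over 5 cells = 2787  → 9.3896
row 2: Σ corner-gray over 5 cells = 2240  → 7.5467
row 3: Σ corner-gray over 5 cells = 1971  → 6.6404
row 4: Σ corner-gray over 5 cells = 3155  → 10.6294
row 5: Σ corner-gray over 5 cells = 3609  → 12.1590
row 6: Σ corner-gray over 5 cells = 3109  → 10.4744
row 7: Σ corner-gray over 5 cells = 3093  → 10.4205
row 8: Σ corner-gray over 5 cells = 2279  → 7.6781
row 9: Σ corner-gray over 5 cells = 2115  → 7.1256
row 10: Σ corner-gray over 5 cells = 3031  → 10.2116
row 11: Σ corner-gray over 5 cells = 3452  → 11.6300
row 12: Σ corner-gray over 5 cells = 3483  → 11.7345
row 13: Σ corner-gray over 5 cells = 2867  → 9.6591
Σ rows: total corner-gray = 39809  → 134.1192 mm³


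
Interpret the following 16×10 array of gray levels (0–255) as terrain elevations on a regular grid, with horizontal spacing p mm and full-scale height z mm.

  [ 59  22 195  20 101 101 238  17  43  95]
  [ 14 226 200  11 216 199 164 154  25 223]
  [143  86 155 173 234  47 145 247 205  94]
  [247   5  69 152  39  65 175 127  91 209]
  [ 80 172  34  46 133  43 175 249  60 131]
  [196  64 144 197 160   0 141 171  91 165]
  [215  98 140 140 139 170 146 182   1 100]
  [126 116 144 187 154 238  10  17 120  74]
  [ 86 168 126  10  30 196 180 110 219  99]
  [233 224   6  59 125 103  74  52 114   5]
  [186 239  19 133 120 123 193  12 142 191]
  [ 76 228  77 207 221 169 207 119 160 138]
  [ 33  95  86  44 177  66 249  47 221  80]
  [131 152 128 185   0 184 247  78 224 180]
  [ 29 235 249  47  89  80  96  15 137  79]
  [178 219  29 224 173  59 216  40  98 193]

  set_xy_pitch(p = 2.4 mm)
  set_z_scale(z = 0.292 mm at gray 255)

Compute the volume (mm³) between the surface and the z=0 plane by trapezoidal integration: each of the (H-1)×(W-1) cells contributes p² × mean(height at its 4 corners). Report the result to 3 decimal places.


113.436

height_mm = gray/255 × 0.292; cell vol = 2.4² × mean(4 corners)
unit = 2.4² × 0.292 / (4×255) = 0.00164894 mm³ per gray-sum
row 0: Σ corner-gray over 9 cells = 4255  → 7.0162
row 1: Σ corner-gray over 9 cells = 5448  → 8.9834
row 2: Σ corner-gray over 9 cells = 4723  → 7.7879
row 3: Σ corner-gray over 9 cells = 3937  → 6.4919
row 4: Σ corner-gray over 9 cells = 4332  → 7.1432
row 5: Σ corner-gray over 9 cells = 4644  → 7.6577
row 6: Σ corner-gray over 9 cells = 4519  → 7.4516
row 7: Σ corner-gray over 9 cells = 4435  → 7.3131
row 8: Σ corner-gray over 9 cells = 4015  → 6.6205
row 9: Σ corner-gray over 9 cells = 4091  → 6.7458
row 10: Σ corner-gray over 9 cells = 5329  → 8.7872
row 11: Σ corner-gray over 9 cells = 5073  → 8.3651
row 12: Σ corner-gray over 9 cells = 4790  → 7.8984
row 13: Σ corner-gray over 9 cells = 4711  → 7.7682
row 14: Σ corner-gray over 9 cells = 4491  → 7.4054
Σ rows: total corner-gray = 68793  → 113.4356 mm³


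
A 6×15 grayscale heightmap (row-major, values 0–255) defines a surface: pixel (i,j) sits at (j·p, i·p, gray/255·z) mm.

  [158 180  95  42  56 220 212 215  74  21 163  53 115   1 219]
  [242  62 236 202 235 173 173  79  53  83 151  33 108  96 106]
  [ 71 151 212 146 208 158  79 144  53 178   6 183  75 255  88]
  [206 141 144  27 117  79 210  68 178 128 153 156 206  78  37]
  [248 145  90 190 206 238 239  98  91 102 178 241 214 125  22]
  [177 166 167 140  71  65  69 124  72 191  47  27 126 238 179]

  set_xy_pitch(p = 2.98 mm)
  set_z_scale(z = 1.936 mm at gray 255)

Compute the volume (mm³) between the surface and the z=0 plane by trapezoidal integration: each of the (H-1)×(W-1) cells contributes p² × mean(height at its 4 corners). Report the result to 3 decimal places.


643.352

height_mm = gray/255 × 1.936; cell vol = 2.98² × mean(4 corners)
unit = 2.98² × 1.936 / (4×255) = 0.0168553 mm³ per gray-sum
row 0: Σ corner-gray over 14 cells = 6987  → 117.7683
row 1: Σ corner-gray over 14 cells = 7571  → 127.6118
row 2: Σ corner-gray over 14 cells = 7468  → 125.8757
row 3: Σ corner-gray over 14 cells = 8197  → 138.1633
row 4: Σ corner-gray over 14 cells = 7946  → 133.9326
Σ rows: total corner-gray = 38169  → 643.3518 mm³


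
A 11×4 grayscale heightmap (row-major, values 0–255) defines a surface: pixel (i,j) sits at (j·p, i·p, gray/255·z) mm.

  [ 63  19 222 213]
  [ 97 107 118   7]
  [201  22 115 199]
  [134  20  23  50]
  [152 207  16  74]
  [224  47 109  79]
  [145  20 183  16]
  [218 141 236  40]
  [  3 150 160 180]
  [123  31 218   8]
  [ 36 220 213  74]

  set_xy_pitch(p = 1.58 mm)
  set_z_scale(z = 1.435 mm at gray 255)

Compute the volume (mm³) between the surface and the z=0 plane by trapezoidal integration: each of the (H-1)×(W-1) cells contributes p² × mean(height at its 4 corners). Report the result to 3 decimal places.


46.802

height_mm = gray/255 × 1.435; cell vol = 1.58² × mean(4 corners)
unit = 1.58² × 1.435 / (4×255) = 0.00351209 mm³ per gray-sum
row 0: Σ corner-gray over 3 cells = 1312  → 4.6079
row 1: Σ corner-gray over 3 cells = 1228  → 4.3128
row 2: Σ corner-gray over 3 cells = 944  → 3.3154
row 3: Σ corner-gray over 3 cells = 942  → 3.3084
row 4: Σ corner-gray over 3 cells = 1287  → 4.5201
row 5: Σ corner-gray over 3 cells = 1182  → 4.1513
row 6: Σ corner-gray over 3 cells = 1579  → 5.5456
row 7: Σ corner-gray over 3 cells = 1815  → 6.3744
row 8: Σ corner-gray over 3 cells = 1432  → 5.0293
row 9: Σ corner-gray over 3 cells = 1605  → 5.6369
Σ rows: total corner-gray = 13326  → 46.8021 mm³


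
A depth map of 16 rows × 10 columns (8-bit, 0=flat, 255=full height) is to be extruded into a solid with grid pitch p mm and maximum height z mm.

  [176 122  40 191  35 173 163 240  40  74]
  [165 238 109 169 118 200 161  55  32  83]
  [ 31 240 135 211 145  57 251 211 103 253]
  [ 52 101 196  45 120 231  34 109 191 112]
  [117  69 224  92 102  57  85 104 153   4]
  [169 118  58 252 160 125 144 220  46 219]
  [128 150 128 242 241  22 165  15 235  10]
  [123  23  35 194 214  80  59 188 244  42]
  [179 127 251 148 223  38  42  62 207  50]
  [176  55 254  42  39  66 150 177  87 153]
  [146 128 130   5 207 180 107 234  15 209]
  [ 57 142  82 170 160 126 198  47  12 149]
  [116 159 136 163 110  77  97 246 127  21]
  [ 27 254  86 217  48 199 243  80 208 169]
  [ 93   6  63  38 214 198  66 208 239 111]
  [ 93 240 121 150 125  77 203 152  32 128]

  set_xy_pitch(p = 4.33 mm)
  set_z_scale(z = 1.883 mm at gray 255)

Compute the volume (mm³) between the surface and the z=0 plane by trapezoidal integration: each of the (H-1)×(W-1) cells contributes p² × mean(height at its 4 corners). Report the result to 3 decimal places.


2471.396

height_mm = gray/255 × 1.883; cell vol = 4.33² × mean(4 corners)
unit = 4.33² × 1.883 / (4×255) = 0.0346119 mm³ per gray-sum
row 0: Σ corner-gray over 9 cells = 4670  → 161.6378
row 1: Σ corner-gray over 9 cells = 5402  → 186.9737
row 2: Σ corner-gray over 9 cells = 5208  → 180.2590
row 3: Σ corner-gray over 9 cells = 4111  → 142.2897
row 4: Σ corner-gray over 9 cells = 4527  → 156.6883
row 5: Σ corner-gray over 9 cells = 5168  → 178.8745
row 6: Σ corner-gray over 9 cells = 4773  → 165.2028
row 7: Σ corner-gray over 9 cells = 4664  → 161.4301
row 8: Σ corner-gray over 9 cells = 4494  → 155.5461
row 9: Σ corner-gray over 9 cells = 4436  → 153.5386
row 10: Σ corner-gray over 9 cells = 4447  → 153.9193
row 11: Σ corner-gray over 9 cells = 4447  → 153.9193
row 12: Σ corner-gray over 9 cells = 5233  → 181.1243
row 13: Σ corner-gray over 9 cells = 5134  → 177.6977
row 14: Σ corner-gray over 9 cells = 4689  → 162.2954
Σ rows: total corner-gray = 71403  → 2471.3963 mm³


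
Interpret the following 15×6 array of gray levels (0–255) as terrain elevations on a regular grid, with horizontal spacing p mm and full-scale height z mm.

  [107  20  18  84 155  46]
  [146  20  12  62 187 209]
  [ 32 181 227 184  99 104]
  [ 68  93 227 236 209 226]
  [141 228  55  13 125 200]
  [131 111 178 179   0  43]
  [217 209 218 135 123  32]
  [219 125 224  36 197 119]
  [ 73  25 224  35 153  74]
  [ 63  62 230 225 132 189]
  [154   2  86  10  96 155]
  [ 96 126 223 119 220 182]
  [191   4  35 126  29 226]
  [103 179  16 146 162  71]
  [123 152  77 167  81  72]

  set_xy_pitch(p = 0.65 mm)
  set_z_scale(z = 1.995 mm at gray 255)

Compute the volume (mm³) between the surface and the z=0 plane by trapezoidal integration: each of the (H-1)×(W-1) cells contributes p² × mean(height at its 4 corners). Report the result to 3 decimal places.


28.936

height_mm = gray/255 × 1.995; cell vol = 0.65² × mean(4 corners)
unit = 0.65² × 1.995 / (4×255) = 0.00082636 mm³ per gray-sum
row 0: Σ corner-gray over 5 cells = 1624  → 1.3420
row 1: Σ corner-gray over 5 cells = 2435  → 2.0122
row 2: Σ corner-gray over 5 cells = 3342  → 2.7617
row 3: Σ corner-gray over 5 cells = 3007  → 2.4849
row 4: Σ corner-gray over 5 cells = 2293  → 1.8948
row 5: Σ corner-gray over 5 cells = 2729  → 2.2551
row 6: Σ corner-gray over 5 cells = 3121  → 2.5791
row 7: Σ corner-gray over 5 cells = 2523  → 2.0849
row 8: Σ corner-gray over 5 cells = 2571  → 2.1246
row 9: Σ corner-gray over 5 cells = 2247  → 1.8568
row 10: Σ corner-gray over 5 cells = 2351  → 1.9428
row 11: Σ corner-gray over 5 cells = 2459  → 2.0320
row 12: Σ corner-gray over 5 cells = 1985  → 1.6403
row 13: Σ corner-gray over 5 cells = 2329  → 1.9246
Σ rows: total corner-gray = 35016  → 28.9358 mm³


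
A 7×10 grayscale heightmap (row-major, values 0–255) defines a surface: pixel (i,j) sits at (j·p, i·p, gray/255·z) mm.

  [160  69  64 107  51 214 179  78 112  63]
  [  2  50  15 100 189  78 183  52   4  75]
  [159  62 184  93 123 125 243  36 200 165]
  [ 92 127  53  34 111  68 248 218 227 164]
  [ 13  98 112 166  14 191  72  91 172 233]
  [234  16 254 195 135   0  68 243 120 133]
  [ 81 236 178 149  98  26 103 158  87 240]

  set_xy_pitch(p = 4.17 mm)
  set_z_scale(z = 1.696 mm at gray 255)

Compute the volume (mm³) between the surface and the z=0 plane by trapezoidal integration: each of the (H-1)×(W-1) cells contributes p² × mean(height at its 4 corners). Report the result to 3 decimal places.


751.226

height_mm = gray/255 × 1.696; cell vol = 4.17² × mean(4 corners)
unit = 4.17² × 1.696 / (4×255) = 0.0289133 mm³ per gray-sum
row 0: Σ corner-gray over 9 cells = 3390  → 98.0161
row 1: Σ corner-gray over 9 cells = 3875  → 112.0391
row 2: Σ corner-gray over 9 cells = 4884  → 141.2126
row 3: Σ corner-gray over 9 cells = 4506  → 130.2834
row 4: Σ corner-gray over 9 cells = 4507  → 130.3123
row 5: Σ corner-gray over 9 cells = 4820  → 139.3621
Σ rows: total corner-gray = 25982  → 751.2256 mm³


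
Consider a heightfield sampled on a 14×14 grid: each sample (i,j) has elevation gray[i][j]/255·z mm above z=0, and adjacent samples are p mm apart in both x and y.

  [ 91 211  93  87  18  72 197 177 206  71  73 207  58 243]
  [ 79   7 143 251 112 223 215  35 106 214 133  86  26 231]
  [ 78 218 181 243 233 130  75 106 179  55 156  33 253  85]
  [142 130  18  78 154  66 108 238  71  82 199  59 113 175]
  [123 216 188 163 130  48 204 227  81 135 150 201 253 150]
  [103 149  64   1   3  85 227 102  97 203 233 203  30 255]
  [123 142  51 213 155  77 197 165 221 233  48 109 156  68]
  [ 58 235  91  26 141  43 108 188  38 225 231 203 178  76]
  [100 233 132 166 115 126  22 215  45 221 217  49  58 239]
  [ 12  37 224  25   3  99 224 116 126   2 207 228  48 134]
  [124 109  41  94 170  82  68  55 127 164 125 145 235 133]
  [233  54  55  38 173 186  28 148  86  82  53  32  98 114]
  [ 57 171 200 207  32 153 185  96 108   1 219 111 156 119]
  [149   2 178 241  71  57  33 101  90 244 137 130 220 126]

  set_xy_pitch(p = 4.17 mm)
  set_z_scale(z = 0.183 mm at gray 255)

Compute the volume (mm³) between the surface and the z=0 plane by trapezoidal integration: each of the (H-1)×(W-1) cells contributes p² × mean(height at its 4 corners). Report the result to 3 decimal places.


height_mm = gray/255 × 0.183; cell vol = 4.17² × mean(4 corners)
unit = 4.17² × 0.183 / (4×255) = 0.00311977 mm³ per gray-sum
row 0: Σ corner-gray over 13 cells = 6686  → 20.8588
row 1: Σ corner-gray over 13 cells = 7299  → 22.7712
row 2: Σ corner-gray over 13 cells = 6836  → 21.3268
row 3: Σ corner-gray over 13 cells = 7214  → 22.5060
row 4: Σ corner-gray over 13 cells = 7417  → 23.1394
row 5: Σ corner-gray over 13 cells = 6877  → 21.4547
row 6: Σ corner-gray over 13 cells = 7273  → 22.6901
row 7: Σ corner-gray over 13 cells = 7085  → 22.1036
row 8: Σ corner-gray over 13 cells = 6361  → 19.8449
row 9: Σ corner-gray over 13 cells = 5911  → 18.4410
row 10: Σ corner-gray over 13 cells = 5500  → 17.1588
row 11: Σ corner-gray over 13 cells = 5867  → 18.3037
row 12: Σ corner-gray over 13 cells = 6737  → 21.0179
Σ rows: total corner-gray = 87063  → 271.6168 mm³

271.617


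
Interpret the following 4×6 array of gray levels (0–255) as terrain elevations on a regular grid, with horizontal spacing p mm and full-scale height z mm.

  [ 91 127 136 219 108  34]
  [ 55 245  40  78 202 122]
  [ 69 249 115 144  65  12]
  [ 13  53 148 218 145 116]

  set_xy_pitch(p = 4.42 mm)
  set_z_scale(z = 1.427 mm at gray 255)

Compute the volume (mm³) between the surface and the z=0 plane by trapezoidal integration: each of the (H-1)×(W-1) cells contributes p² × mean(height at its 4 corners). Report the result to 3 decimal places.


208.542

height_mm = gray/255 × 1.427; cell vol = 4.42² × mean(4 corners)
unit = 4.42² × 1.427 / (4×255) = 0.0273318 mm³ per gray-sum
row 0: Σ corner-gray over 5 cells = 2612  → 71.3907
row 1: Σ corner-gray over 5 cells = 2534  → 69.2588
row 2: Σ corner-gray over 5 cells = 2484  → 67.8922
Σ rows: total corner-gray = 7630  → 208.5417 mm³


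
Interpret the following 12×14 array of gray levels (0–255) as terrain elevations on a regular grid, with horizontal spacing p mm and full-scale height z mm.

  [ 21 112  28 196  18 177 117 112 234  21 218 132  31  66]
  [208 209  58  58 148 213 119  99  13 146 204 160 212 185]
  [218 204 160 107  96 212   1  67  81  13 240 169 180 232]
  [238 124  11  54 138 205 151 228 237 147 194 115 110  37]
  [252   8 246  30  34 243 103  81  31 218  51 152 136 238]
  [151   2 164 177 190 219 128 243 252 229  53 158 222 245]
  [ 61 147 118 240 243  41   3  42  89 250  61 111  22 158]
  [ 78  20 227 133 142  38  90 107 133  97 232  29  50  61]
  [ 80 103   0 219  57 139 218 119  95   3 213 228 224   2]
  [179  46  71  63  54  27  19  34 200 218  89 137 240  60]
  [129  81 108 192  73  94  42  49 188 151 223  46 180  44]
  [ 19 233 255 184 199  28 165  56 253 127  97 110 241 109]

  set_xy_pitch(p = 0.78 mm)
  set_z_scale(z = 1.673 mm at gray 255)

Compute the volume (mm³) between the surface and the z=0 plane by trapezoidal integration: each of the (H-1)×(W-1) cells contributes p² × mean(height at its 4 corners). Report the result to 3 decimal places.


73.105

height_mm = gray/255 × 1.673; cell vol = 0.78² × mean(4 corners)
unit = 0.78² × 1.673 / (4×255) = 0.000997895 mm³ per gray-sum
row 0: Σ corner-gray over 13 cells = 6550  → 6.5362
row 1: Σ corner-gray over 13 cells = 7181  → 7.1659
row 2: Σ corner-gray over 13 cells = 7213  → 7.1978
row 3: Σ corner-gray over 13 cells = 6859  → 6.8446
row 4: Σ corner-gray over 13 cells = 7626  → 7.6099
row 5: Σ corner-gray over 13 cells = 7423  → 7.4074
row 6: Σ corner-gray over 13 cells = 5688  → 5.6760
row 7: Σ corner-gray over 13 cells = 6053  → 6.0403
row 8: Σ corner-gray over 13 cells = 5953  → 5.9405
row 9: Σ corner-gray over 13 cells = 5662  → 5.6501
row 10: Σ corner-gray over 13 cells = 7051  → 7.0362
Σ rows: total corner-gray = 73259  → 73.1048 mm³
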